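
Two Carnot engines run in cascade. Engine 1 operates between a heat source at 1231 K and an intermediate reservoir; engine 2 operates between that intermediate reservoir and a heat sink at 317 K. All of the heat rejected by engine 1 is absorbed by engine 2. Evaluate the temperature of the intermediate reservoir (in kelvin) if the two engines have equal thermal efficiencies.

T_m ≈ 625 K

Equal efficiencies require 1 − T_m/T_H = 1 − T_C/T_m, i.e. T_m/T_H = T_C/T_m, so T_m = √(T_H·T_C) = √(1231.00 × 317.00) = 625 K.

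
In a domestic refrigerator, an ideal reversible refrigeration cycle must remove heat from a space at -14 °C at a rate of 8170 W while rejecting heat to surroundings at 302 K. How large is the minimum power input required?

T_C = -14 °C → -14 + 273.15 = 259.15 K.
The reversible coefficient of performance is COP_R = T_C/(T_H − T_C) = 259.15/42.85 = 6.0478.
W = Q_C/COP_R = 8170/6.0478 = 1350 W.

Ẇ_in ≈ 1350 W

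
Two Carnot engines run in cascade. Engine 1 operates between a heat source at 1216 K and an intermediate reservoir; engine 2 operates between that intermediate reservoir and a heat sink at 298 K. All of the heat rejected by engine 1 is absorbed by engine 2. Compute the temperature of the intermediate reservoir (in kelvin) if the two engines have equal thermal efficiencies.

T_m ≈ 602.0 K

Equal efficiencies require 1 − T_m/T_H = 1 − T_C/T_m, i.e. T_m/T_H = T_C/T_m, so T_m = √(T_H·T_C) = √(1216.00 × 298.00) = 602.0 K.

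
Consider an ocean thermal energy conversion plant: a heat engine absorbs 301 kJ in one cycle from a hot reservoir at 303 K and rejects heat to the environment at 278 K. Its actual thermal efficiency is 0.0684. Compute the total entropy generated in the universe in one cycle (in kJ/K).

ΔS_univ ≈ 0.01528 kJ/K

W = η·Q_H = 0.0684 × 301 = 20.59 kJ, so Q_C = Q_H − W = 280.4 kJ.
Reservoir entropy changes: ΔS_H = −Q_H/T_H = −301/303.00 = -0.9934 kJ/K and ΔS_C = +Q_C/T_C = 280.4/278.00 = 1.009 kJ/K.
ΔS_univ = −Q_H/T_H + Q_C/T_C = 0.01528 kJ/K (> 0, since η = 0.0684 < η_Carnot = 0.083).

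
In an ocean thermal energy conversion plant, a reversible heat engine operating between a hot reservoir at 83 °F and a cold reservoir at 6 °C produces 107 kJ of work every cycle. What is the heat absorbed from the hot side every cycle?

Q_H ≈ 1440 kJ

T_H = 83 °F → (83 − 32) × 5/9 = 28.33 °C = 301.48 K.
T_C = 6 °C → 6 + 273.15 = 279.15 K.
The Carnot efficiency is η = 1 − T_C/T_H = 1 − 279.15/301.48 = 0.0741.
Q_H = W/η = 107/0.0741 = 1440 kJ.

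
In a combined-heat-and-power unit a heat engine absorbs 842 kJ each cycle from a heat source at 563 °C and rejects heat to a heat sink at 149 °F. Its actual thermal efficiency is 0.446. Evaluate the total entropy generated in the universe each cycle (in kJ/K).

T_H = 563 °C → 563 + 273.15 = 836.15 K.
T_C = 149 °F → (149 − 32) × 5/9 = 65.00 °C = 338.15 K.
W = η·Q_H = 0.446 × 842 = 375.5 kJ, so Q_C = Q_H − W = 466.5 kJ.
The hot reservoir loses entropy Q_H/T_H = 842/836.15 = 1.007 kJ/K; the cold reservoir gains Q_C/T_C = 466.5/338.15 = 1.379 kJ/K.
ΔS_univ = −Q_H/T_H + Q_C/T_C = 0.3725 kJ/K (> 0, since η = 0.446 < η_Carnot = 0.596).

ΔS_univ ≈ 0.3725 kJ/K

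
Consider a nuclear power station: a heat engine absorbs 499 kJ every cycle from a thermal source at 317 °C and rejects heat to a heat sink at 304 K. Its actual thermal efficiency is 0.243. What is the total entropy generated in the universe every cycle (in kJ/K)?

ΔS_univ ≈ 0.397 kJ/K

T_H = 317 °C → 317 + 273.15 = 590.15 K.
W = η·Q_H = 0.243 × 499 = 121.3 kJ, so Q_C = Q_H − W = 377.7 kJ.
Entropy balance on the reservoirs: −Q_H/T_H = -0.8455 kJ/K, +Q_C/T_C = 1.243 kJ/K.
ΔS_univ = −Q_H/T_H + Q_C/T_C = 0.397 kJ/K (> 0, since η = 0.243 < η_Carnot = 0.485).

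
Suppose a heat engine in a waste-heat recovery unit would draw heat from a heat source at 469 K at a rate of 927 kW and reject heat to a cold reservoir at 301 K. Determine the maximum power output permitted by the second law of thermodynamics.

No engine can exceed the Carnot limit: η_max = 1 − T_C/T_H = 1 − 301.00/469.00 = 0.3582.
W_max = η_max · Q_H = 0.3582 × 927 = 332.1 kW.

Ẇ_max ≈ 332.1 kW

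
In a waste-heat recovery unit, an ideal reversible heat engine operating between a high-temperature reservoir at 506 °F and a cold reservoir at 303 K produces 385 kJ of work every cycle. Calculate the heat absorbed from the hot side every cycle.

T_H = 506 °F → (506 − 32) × 5/9 = 263.33 °C = 536.48 K.
η_rev = 1 − T_C/T_H = 1 − 303.00/536.48 = 0.4352.
Q_H = W/η = 385/0.4352 = 885 kJ.

Q_H ≈ 885 kJ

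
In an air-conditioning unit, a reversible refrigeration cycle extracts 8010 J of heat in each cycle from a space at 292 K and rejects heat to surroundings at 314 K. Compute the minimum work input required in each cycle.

W_in ≈ 603.5 J

The reversible coefficient of performance is COP_R = T_C/(T_H − T_C) = 292.00/22.00 = 13.2727.
W = Q_C/COP_R = 8010/13.2727 = 603.5 J.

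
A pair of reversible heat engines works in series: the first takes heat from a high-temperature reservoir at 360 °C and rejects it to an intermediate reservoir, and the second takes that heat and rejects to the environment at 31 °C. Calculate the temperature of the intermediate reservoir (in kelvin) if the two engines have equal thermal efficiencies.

T_m ≈ 438.8 K

T_H = 360 °C → 360 + 273.15 = 633.15 K.
T_C = 31 °C → 31 + 273.15 = 304.15 K.
Equal efficiencies require 1 − T_m/T_H = 1 − T_C/T_m, i.e. T_m/T_H = T_C/T_m, so T_m = √(T_H·T_C) = √(633.15 × 304.15) = 438.8 K.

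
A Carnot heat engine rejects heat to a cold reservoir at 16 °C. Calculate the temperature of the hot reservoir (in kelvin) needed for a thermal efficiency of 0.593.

T_H ≈ 710.4 K

T_C = 16 °C → 16 + 273.15 = 289.15 K.
From η = 1 − T_C/T_H, solving for T_H gives T_H = T_C/(1 − η) = 289.15/(1 − 0.593) = 710.4 K.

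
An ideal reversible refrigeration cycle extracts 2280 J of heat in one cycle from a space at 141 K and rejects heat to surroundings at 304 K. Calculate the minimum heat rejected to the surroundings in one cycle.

For a reversible cycle Q_H/Q_C = T_H/T_C, so Q_H = Q_C·T_H/T_C = 2280 × 304.00/141.00 = 4916 J.

Q_H ≈ 4916 J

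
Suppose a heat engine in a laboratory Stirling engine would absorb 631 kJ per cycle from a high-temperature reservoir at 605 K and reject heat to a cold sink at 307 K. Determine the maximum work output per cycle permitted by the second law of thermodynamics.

The second-law ceiling is the Carnot efficiency, η_max = 1 − T_C/T_H = 1 − 307.00/605.00 = 0.4926.
W_max = η_max · Q_H = 0.4926 × 631 = 310.8 kJ.

W_max ≈ 310.8 kJ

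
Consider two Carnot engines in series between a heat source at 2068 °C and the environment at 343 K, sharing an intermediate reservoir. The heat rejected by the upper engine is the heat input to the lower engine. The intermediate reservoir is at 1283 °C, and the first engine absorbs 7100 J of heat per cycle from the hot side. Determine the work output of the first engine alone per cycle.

W₁ ≈ 2380 J

T_H = 2068 °C → 2068 + 273.15 = 2341.15 K.
T_m = 1283 °C → 1283 + 273.15 = 1556.15 K.
First-stage efficiency η₁ = 1 − T_m/T_H = 1 − 1556.15/2341.15 = 0.3353.
W₁ = η₁·Q_H = 0.3353 × 7100 = 2380 J.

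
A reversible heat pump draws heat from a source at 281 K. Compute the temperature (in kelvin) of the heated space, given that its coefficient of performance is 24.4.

T_H ≈ 293 K

COP_HP = T_H/(T_H − T_C) ⇒ T_H = T_C·COP_HP/(COP_HP − 1) = 281.00 × 24.4/(24.4 − 1) = 293 K.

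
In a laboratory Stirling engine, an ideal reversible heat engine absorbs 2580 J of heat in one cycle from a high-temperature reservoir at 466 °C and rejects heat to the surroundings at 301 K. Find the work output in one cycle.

T_H = 466 °C → 466 + 273.15 = 739.15 K.
η_rev = 1 − T_C/T_H = 1 − 301.00/739.15 = 0.5928.
W = η·Q_H = 0.5928 × 2580 = 1530 J.

W ≈ 1530 J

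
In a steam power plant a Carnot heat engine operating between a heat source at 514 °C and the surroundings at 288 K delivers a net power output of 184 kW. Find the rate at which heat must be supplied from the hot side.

T_H = 514 °C → 514 + 273.15 = 787.15 K.
Carnot efficiency: η = 1 − T_C/T_H = 1 − 288.00/787.15 = 0.6341.
Q_H = W/η = 184/0.6341 = 290 kW.

Q̇_H ≈ 290 kW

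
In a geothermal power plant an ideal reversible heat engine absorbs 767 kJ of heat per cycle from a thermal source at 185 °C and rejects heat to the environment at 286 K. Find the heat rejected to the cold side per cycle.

T_H = 185 °C → 185 + 273.15 = 458.15 K.
η_rev = 1 − T_C/T_H = 1 − 286.00/458.15 = 0.3758.
For a reversible cycle Q_C/Q_H = T_C/T_H, so Q_C = 767 × 286.00/458.15 = 478.8 kJ.

Q_C ≈ 478.8 kJ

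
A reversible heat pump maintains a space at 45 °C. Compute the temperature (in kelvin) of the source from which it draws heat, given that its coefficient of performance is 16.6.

T_H = 45 °C → 45 + 273.15 = 318.15 K.
COP_HP = T_H/(T_H − T_C) ⇒ T_C = T_H·(COP_HP − 1)/COP_HP = 318.15 × (16.6 − 1)/16.6 = 299 K.

T_C ≈ 299 K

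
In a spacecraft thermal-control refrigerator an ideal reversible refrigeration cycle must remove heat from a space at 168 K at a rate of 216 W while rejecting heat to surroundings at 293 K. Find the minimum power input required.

For a reversible refrigerator, COP_R = T_C/(T_H − T_C) = 168.00/125.00 = 1.3440.
W = Q_C/COP_R = 216/1.3440 = 161 W.

Ẇ_in ≈ 161 W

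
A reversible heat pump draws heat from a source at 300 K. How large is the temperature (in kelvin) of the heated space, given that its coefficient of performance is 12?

COP_HP = T_H/(T_H − T_C) ⇒ T_H = T_C·COP_HP/(COP_HP − 1) = 300.00 × 12/(12 − 1) = 327 K.

T_H ≈ 327 K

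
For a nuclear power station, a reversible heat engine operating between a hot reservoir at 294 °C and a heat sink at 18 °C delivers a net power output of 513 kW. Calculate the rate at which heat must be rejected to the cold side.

Q̇_C ≈ 541 kW

T_H = 294 °C → 294 + 273.15 = 567.15 K.
T_C = 18 °C → 18 + 273.15 = 291.15 K.
Carnot efficiency: η = 1 − T_C/T_H = 1 − 291.15/567.15 = 0.4866.
Since Q_C/Q_H = T_C/T_H and Q_H = W/η, Q_C = W·T_C/(T_H − T_C) = 513 × 291.15/276.00 = 541 kW.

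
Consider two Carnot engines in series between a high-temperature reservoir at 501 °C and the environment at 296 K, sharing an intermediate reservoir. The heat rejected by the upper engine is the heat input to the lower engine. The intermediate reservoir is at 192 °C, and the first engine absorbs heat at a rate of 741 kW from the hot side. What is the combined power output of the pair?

Ẇ_total ≈ 457.7 kW

T_H = 501 °C → 501 + 273.15 = 774.15 K.
Two reversible stages in series are equivalent to a single Carnot engine between T_H and T_C, so η_total = 1 − T_C/T_H = 1 − 296.00/774.15 = 0.6176.
W_total = η_total · Q_H = 0.6176 × 741 = 457.7 kW.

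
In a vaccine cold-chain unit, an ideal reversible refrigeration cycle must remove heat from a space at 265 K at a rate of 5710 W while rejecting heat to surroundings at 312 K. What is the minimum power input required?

For a reversible refrigerator, COP_R = T_C/(T_H − T_C) = 265.00/47.00 = 5.6383.
W = Q_C/COP_R = 5710/5.6383 = 1010 W.

Ẇ_in ≈ 1010 W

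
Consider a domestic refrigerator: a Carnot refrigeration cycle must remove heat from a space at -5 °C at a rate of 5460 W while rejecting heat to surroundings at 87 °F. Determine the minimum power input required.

T_H = 87 °F → (87 − 32) × 5/9 = 30.56 °C = 303.71 K.
T_C = -5 °C → -5 + 273.15 = 268.15 K.
The reversible coefficient of performance is COP_R = T_C/(T_H − T_C) = 268.15/35.56 = 7.5417.
W = Q_C/COP_R = 5460/7.5417 = 724.0 W.

Ẇ_in ≈ 724.0 W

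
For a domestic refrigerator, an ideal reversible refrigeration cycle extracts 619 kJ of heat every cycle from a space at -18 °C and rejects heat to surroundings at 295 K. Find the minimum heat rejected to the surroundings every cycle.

Q_H ≈ 715.7 kJ

T_C = -18 °C → -18 + 273.15 = 255.15 K.
For a reversible cycle Q_H/Q_C = T_H/T_C, so Q_H = Q_C·T_H/T_C = 619 × 295.00/255.15 = 715.7 kJ.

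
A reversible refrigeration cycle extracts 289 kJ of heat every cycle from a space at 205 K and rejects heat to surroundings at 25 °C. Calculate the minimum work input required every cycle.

W_in ≈ 131.3 kJ

T_H = 25 °C → 25 + 273.15 = 298.15 K.
The reversible coefficient of performance is COP_R = T_C/(T_H − T_C) = 205.00/93.15 = 2.2008.
W = Q_C/COP_R = 289/2.2008 = 131.3 kJ.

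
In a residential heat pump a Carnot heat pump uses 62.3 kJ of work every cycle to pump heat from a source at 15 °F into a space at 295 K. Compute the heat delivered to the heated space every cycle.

Q_H ≈ 587.3 kJ

T_C = 15 °F → (15 − 32) × 5/9 = -9.44 °C = 263.71 K.
COP_HP = T_H/(T_H − T_C) = 295.00/31.29 = 9.4266.
Q_H = COP_HP · W = 9.4266 × 62.3 = 587.3 kJ.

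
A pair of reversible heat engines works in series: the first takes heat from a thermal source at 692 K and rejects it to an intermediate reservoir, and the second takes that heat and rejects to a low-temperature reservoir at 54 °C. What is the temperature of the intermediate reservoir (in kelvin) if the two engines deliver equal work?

T_m ≈ 510 K

T_C = 54 °C → 54 + 273.15 = 327.15 K.
For reversible stages Q_m = Q_H·(T_m/T_H). Setting W₁ = Q_H(1 − T_m/T_H) equal to W₂ = Q_m(1 − T_C/T_m) = Q_H·(T_m − T_C)/T_H gives T_H − T_m = T_m − T_C, so T_m = (T_H + T_C)/2 = (692.00 + 327.15)/2 = 510 K.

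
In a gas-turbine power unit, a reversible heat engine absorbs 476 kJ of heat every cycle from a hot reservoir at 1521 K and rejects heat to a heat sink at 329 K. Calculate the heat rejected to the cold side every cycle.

Q_C ≈ 103.0 kJ

η_rev = 1 − T_C/T_H = 1 − 329.00/1521.00 = 0.7837.
For a reversible cycle Q_C/Q_H = T_C/T_H, so Q_C = 476 × 329.00/1521.00 = 103.0 kJ.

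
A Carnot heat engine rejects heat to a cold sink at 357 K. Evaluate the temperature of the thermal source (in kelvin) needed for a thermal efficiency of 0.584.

From η = 1 − T_C/T_H, solving for T_H gives T_H = T_C/(1 − η) = 357.00/(1 − 0.584) = 858 K.

T_H ≈ 858 K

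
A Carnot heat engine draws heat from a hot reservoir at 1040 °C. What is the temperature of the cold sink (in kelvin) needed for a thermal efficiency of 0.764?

T_C ≈ 310 K

T_H = 1040 °C → 1040 + 273.15 = 1313.15 K.
From η = 1 − T_C/T_H, T_C = T_H·(1 − η) = 1313.15 × (1 − 0.764) = 310 K.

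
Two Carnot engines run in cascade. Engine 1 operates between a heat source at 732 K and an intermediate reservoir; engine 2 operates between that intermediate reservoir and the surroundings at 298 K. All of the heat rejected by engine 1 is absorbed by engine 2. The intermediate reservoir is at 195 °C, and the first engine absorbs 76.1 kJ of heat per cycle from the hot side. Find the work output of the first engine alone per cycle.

W₁ ≈ 27.4 kJ

T_m = 195 °C → 195 + 273.15 = 468.15 K.
First-stage efficiency η₁ = 1 − T_m/T_H = 1 − 468.15/732.00 = 0.3605.
W₁ = η₁·Q_H = 0.3605 × 76.1 = 27.4 kJ.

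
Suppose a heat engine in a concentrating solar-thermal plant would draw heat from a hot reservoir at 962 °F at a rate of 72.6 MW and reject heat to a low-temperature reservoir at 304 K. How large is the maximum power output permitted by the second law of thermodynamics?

Ẇ_max ≈ 44.7 MW

T_H = 962 °F → (962 − 32) × 5/9 = 516.67 °C = 789.82 K.
The upper bound on efficiency is η_max = 1 − T_C/T_H = 1 − 304.00/789.82 = 0.6151.
W_max = η_max · Q_H = 0.6151 × 72.6 = 44.7 MW.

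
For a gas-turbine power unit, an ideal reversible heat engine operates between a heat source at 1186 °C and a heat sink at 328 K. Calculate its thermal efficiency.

T_H = 1186 °C → 1186 + 273.15 = 1459.15 K.
The Carnot efficiency is η = 1 − T_C/T_H = 1 − 328.00/1459.15 = 0.7752.

η ≈ 0.7752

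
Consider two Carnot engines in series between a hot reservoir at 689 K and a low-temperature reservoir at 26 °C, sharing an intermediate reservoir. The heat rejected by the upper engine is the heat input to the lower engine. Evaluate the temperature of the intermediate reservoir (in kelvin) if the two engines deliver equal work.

T_m ≈ 494 K

T_C = 26 °C → 26 + 273.15 = 299.15 K.
For reversible stages Q_m = Q_H·(T_m/T_H). Setting W₁ = Q_H(1 − T_m/T_H) equal to W₂ = Q_m(1 − T_C/T_m) = Q_H·(T_m − T_C)/T_H gives T_H − T_m = T_m − T_C, so T_m = (T_H + T_C)/2 = (689.00 + 299.15)/2 = 494 K.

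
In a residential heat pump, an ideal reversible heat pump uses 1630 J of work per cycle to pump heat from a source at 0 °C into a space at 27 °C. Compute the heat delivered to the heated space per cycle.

Q_H ≈ 18120 J

T_H = 27 °C → 27 + 273.15 = 300.15 K.
T_C = 0 °C → 0 + 273.15 = 273.15 K.
For a reversible heat pump, COP_HP = T_H/(T_H − T_C) = 300.15/27.00 = 11.1167.
Q_H = COP_HP · W = 11.1167 × 1630 = 18120 J.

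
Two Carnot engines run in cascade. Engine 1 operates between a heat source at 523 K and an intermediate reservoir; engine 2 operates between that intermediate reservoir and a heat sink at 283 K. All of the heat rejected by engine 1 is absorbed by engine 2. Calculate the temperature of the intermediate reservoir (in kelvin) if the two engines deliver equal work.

For reversible stages Q_m = Q_H·(T_m/T_H). Setting W₁ = Q_H(1 − T_m/T_H) equal to W₂ = Q_m(1 − T_C/T_m) = Q_H·(T_m − T_C)/T_H gives T_H − T_m = T_m − T_C, so T_m = (T_H + T_C)/2 = (523.00 + 283.00)/2 = 403 K.

T_m ≈ 403 K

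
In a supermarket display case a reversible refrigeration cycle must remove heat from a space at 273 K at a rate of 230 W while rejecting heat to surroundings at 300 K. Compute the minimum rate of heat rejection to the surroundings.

For a reversible cycle Q_H/Q_C = T_H/T_C, so Q_H = Q_C·T_H/T_C = 230 × 300.00/273.00 = 252.7 W.

Q̇_H ≈ 252.7 W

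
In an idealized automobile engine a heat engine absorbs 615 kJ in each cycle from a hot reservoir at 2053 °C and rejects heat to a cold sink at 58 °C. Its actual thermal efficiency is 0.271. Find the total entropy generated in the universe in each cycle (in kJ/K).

T_H = 2053 °C → 2053 + 273.15 = 2326.15 K.
T_C = 58 °C → 58 + 273.15 = 331.15 K.
W = η·Q_H = 0.271 × 615 = 166.7 kJ, so Q_C = Q_H − W = 448.3 kJ.
The hot reservoir loses entropy Q_H/T_H = 615/2326.15 = 0.2644 kJ/K; the cold reservoir gains Q_C/T_C = 448.3/331.15 = 1.354 kJ/K.
ΔS_univ = −Q_H/T_H + Q_C/T_C = 1.089 kJ/K (> 0, since η = 0.271 < η_Carnot = 0.858).

ΔS_univ ≈ 1.089 kJ/K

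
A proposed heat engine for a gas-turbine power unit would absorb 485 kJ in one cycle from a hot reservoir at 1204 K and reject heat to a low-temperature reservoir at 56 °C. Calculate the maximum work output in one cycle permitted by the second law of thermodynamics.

W_max ≈ 352.4 kJ

T_C = 56 °C → 56 + 273.15 = 329.15 K.
The second-law ceiling is the Carnot efficiency, η_max = 1 − T_C/T_H = 1 − 329.15/1204.00 = 0.7266.
W_max = η_max · Q_H = 0.7266 × 485 = 352.4 kJ.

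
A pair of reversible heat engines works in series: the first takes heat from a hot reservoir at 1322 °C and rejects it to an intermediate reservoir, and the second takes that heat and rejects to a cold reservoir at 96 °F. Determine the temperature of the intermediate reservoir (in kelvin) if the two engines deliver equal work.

T_H = 1322 °C → 1322 + 273.15 = 1595.15 K.
T_C = 96 °F → (96 − 32) × 5/9 = 35.56 °C = 308.71 K.
For reversible stages Q_m = Q_H·(T_m/T_H). Setting W₁ = Q_H(1 − T_m/T_H) equal to W₂ = Q_m(1 − T_C/T_m) = Q_H·(T_m − T_C)/T_H gives T_H − T_m = T_m − T_C, so T_m = (T_H + T_C)/2 = (1595.15 + 308.71)/2 = 952 K.

T_m ≈ 952 K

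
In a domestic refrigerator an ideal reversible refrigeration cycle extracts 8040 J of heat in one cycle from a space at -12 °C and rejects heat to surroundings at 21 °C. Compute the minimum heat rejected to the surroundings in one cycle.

Q_H ≈ 9060 J

T_H = 21 °C → 21 + 273.15 = 294.15 K.
T_C = -12 °C → -12 + 273.15 = 261.15 K.
For a reversible cycle Q_H/Q_C = T_H/T_C, so Q_H = Q_C·T_H/T_C = 8040 × 294.15/261.15 = 9060 J.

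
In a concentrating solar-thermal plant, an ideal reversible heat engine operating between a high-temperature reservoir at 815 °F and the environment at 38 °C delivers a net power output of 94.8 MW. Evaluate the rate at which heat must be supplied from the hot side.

T_H = 815 °F → (815 − 32) × 5/9 = 435.00 °C = 708.15 K.
T_C = 38 °C → 38 + 273.15 = 311.15 K.
The Carnot efficiency is η = 1 − T_C/T_H = 1 − 311.15/708.15 = 0.5606.
Q_H = W/η = 94.8/0.5606 = 169 MW.

Q̇_H ≈ 169 MW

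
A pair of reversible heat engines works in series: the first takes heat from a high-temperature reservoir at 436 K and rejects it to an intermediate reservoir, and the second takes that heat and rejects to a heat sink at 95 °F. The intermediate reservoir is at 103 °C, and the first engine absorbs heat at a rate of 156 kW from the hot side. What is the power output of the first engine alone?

Ẇ₁ ≈ 21.4 kW

T_C = 95 °F → (95 − 32) × 5/9 = 35.00 °C = 308.15 K.
T_m = 103 °C → 103 + 273.15 = 376.15 K.
First-stage efficiency η₁ = 1 − T_m/T_H = 1 − 376.15/436.00 = 0.1373.
W₁ = η₁·Q_H = 0.1373 × 156 = 21.4 kW.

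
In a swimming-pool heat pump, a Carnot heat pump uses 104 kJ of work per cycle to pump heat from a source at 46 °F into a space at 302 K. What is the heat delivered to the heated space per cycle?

T_C = 46 °F → (46 − 32) × 5/9 = 7.78 °C = 280.93 K.
The Carnot heat-pump COP is COP_HP = T_H/(T_H − T_C) = 302.00/21.07 = 14.3317.
Q_H = COP_HP · W = 14.3317 × 104 = 1490 kJ.

Q_H ≈ 1490 kJ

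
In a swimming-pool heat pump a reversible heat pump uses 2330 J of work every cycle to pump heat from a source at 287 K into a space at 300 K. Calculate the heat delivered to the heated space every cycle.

For a reversible heat pump, COP_HP = T_H/(T_H − T_C) = 300.00/13.00 = 23.0769.
Q_H = COP_HP · W = 23.0769 × 2330 = 53800 J.

Q_H ≈ 53800 J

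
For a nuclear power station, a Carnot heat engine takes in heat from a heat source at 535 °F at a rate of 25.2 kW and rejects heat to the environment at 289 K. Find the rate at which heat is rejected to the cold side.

T_H = 535 °F → (535 − 32) × 5/9 = 279.44 °C = 552.59 K.
The Carnot efficiency is η = 1 − T_C/T_H = 1 − 289.00/552.59 = 0.4770.
For a reversible cycle Q_C/Q_H = T_C/T_H, so Q_C = 25.2 × 289.00/552.59 = 13.2 kW.

Q̇_C ≈ 13.2 kW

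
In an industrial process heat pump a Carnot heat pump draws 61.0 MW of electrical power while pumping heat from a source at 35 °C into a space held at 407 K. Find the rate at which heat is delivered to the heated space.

T_C = 35 °C → 35 + 273.15 = 308.15 K.
Reversible heating COP: COP_HP = T_H/(T_H − T_C) = 407.00/98.85 = 4.1173.
Q_H = COP_HP · W = 4.1173 × 61.0 = 251 MW.

Q̇_H ≈ 251 MW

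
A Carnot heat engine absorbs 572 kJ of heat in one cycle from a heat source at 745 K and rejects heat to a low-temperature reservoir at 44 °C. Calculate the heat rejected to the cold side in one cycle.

Q_C ≈ 243.5 kJ

T_C = 44 °C → 44 + 273.15 = 317.15 K.
The Carnot efficiency is η = 1 − T_C/T_H = 1 − 317.15/745.00 = 0.5743.
For a reversible cycle Q_C/Q_H = T_C/T_H, so Q_C = 572 × 317.15/745.00 = 243.5 kJ.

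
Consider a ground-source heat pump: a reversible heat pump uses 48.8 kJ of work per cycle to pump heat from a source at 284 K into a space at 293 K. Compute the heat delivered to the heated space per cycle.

Q_H ≈ 1590 kJ

COP_HP = T_H/(T_H − T_C) = 293.00/9.00 = 32.5556.
Q_H = COP_HP · W = 32.5556 × 48.8 = 1590 kJ.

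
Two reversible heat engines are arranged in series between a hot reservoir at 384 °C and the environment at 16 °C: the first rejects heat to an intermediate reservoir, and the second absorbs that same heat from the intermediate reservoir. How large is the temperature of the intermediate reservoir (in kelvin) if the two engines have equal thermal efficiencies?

T_H = 384 °C → 384 + 273.15 = 657.15 K.
T_C = 16 °C → 16 + 273.15 = 289.15 K.
Equal efficiencies require 1 − T_m/T_H = 1 − T_C/T_m, i.e. T_m/T_H = T_C/T_m, so T_m = √(T_H·T_C) = √(657.15 × 289.15) = 435.9 K.

T_m ≈ 435.9 K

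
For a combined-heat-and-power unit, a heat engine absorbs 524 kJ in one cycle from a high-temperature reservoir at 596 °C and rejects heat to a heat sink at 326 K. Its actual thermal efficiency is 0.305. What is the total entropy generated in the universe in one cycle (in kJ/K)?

ΔS_univ ≈ 0.514 kJ/K

T_H = 596 °C → 596 + 273.15 = 869.15 K.
W = η·Q_H = 0.305 × 524 = 159.8 kJ, so Q_C = Q_H − W = 364.2 kJ.
Entropy balance on the reservoirs: −Q_H/T_H = -0.6029 kJ/K, +Q_C/T_C = 1.117 kJ/K.
ΔS_univ = −Q_H/T_H + Q_C/T_C = 0.514 kJ/K (> 0, since η = 0.305 < η_Carnot = 0.625).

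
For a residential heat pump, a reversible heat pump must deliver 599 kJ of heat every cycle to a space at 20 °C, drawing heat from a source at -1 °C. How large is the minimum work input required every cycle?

W_in ≈ 42.91 kJ

T_H = 20 °C → 20 + 273.15 = 293.15 K.
T_C = -1 °C → -1 + 273.15 = 272.15 K.
For a reversible heat pump, COP_HP = T_H/(T_H − T_C) = 293.15/21.00 = 13.9595.
W = Q_H/COP_HP = 599/13.9595 = 42.91 kJ.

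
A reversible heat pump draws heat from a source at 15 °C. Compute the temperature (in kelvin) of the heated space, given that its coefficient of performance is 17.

T_H ≈ 306 K

T_C = 15 °C → 15 + 273.15 = 288.15 K.
COP_HP = T_H/(T_H − T_C) ⇒ T_H = T_C·COP_HP/(COP_HP − 1) = 288.15 × 17/(17 − 1) = 306 K.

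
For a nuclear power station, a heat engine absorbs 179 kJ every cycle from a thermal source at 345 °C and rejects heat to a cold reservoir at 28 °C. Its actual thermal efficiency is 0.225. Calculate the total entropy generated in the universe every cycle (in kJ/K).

T_H = 345 °C → 345 + 273.15 = 618.15 K.
T_C = 28 °C → 28 + 273.15 = 301.15 K.
W = η·Q_H = 0.225 × 179 = 40.27 kJ, so Q_C = Q_H − W = 138.7 kJ.
The hot reservoir loses entropy Q_H/T_H = 179/618.15 = 0.2896 kJ/K; the cold reservoir gains Q_C/T_C = 138.7/301.15 = 0.4607 kJ/K.
ΔS_univ = −Q_H/T_H + Q_C/T_C = 0.171 kJ/K (> 0, since η = 0.225 < η_Carnot = 0.513).

ΔS_univ ≈ 0.171 kJ/K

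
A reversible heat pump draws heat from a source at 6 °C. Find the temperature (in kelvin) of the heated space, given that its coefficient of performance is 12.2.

T_C = 6 °C → 6 + 273.15 = 279.15 K.
COP_HP = T_H/(T_H − T_C) ⇒ T_H = T_C·COP_HP/(COP_HP − 1) = 279.15 × 12.2/(12.2 − 1) = 304 K.

T_H ≈ 304 K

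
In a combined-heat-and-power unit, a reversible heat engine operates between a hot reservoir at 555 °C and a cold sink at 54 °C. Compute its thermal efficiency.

T_H = 555 °C → 555 + 273.15 = 828.15 K.
T_C = 54 °C → 54 + 273.15 = 327.15 K.
For a reversible engine, η = 1 − T_C/T_H = 1 − 327.15/828.15 = 0.605.

η ≈ 0.605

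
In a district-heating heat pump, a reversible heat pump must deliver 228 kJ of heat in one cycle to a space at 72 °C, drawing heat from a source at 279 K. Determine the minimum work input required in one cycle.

T_H = 72 °C → 72 + 273.15 = 345.15 K.
Reversible heating COP: COP_HP = T_H/(T_H − T_C) = 345.15/66.15 = 5.2177.
W = Q_H/COP_HP = 228/5.2177 = 43.7 kJ.

W_in ≈ 43.7 kJ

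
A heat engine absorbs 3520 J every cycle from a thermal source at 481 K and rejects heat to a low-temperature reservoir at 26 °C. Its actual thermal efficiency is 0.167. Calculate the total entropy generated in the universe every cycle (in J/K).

ΔS_univ ≈ 2.48 J/K

T_C = 26 °C → 26 + 273.15 = 299.15 K.
W = η·Q_H = 0.167 × 3520 = 587.8 J, so Q_C = Q_H − W = 2932 J.
Reservoir entropy changes: ΔS_H = −Q_H/T_H = −3520/481.00 = -7.318 J/K and ΔS_C = +Q_C/T_C = 2932/299.15 = 9.802 J/K.
ΔS_univ = −Q_H/T_H + Q_C/T_C = 2.48 J/K (> 0, since η = 0.167 < η_Carnot = 0.378).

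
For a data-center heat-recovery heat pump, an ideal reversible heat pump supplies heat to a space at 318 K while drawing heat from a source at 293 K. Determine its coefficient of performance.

COP_HP ≈ 12.72

For a reversible heat pump, COP_HP = T_H/(T_H − T_C) = 318.00/(318.00 − 293.00) = 12.72.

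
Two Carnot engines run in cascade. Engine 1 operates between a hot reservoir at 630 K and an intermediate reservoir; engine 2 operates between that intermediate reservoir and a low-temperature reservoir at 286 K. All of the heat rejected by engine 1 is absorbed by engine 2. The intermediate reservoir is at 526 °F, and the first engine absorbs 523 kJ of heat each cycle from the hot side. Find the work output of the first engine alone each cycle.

W₁ ≈ 68.4 kJ

T_m = 526 °F → (526 − 32) × 5/9 = 274.44 °C = 547.59 K.
First-stage efficiency η₁ = 1 − T_m/T_H = 1 − 547.59/630.00 = 0.1308.
W₁ = η₁·Q_H = 0.1308 × 523 = 68.4 kJ.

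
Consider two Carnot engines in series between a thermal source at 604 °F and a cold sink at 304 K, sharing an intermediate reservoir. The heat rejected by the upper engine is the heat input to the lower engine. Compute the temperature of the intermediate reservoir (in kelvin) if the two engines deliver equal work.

T_m ≈ 447 K

T_H = 604 °F → (604 − 32) × 5/9 = 317.78 °C = 590.93 K.
For reversible stages Q_m = Q_H·(T_m/T_H). Setting W₁ = Q_H(1 − T_m/T_H) equal to W₂ = Q_m(1 − T_C/T_m) = Q_H·(T_m − T_C)/T_H gives T_H − T_m = T_m − T_C, so T_m = (T_H + T_C)/2 = (590.93 + 304.00)/2 = 447 K.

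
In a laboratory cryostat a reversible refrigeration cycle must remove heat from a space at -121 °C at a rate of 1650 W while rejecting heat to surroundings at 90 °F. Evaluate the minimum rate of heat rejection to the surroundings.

T_H = 90 °F → (90 − 32) × 5/9 = 32.22 °C = 305.37 K.
T_C = -121 °C → -121 + 273.15 = 152.15 K.
For a reversible cycle Q_H/Q_C = T_H/T_C, so Q_H = Q_C·T_H/T_C = 1650 × 305.37/152.15 = 3310 W.

Q̇_H ≈ 3310 W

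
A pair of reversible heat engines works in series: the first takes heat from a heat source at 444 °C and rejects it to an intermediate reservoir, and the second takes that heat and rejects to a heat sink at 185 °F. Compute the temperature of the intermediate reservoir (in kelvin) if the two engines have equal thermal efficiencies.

T_H = 444 °C → 444 + 273.15 = 717.15 K.
T_C = 185 °F → (185 − 32) × 5/9 = 85.00 °C = 358.15 K.
Equal efficiencies require 1 − T_m/T_H = 1 − T_C/T_m, i.e. T_m/T_H = T_C/T_m, so T_m = √(T_H·T_C) = √(717.15 × 358.15) = 506.8 K.

T_m ≈ 506.8 K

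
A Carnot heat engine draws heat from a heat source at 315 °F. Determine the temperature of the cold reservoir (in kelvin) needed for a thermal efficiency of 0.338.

T_C ≈ 285 K

T_H = 315 °F → (315 − 32) × 5/9 = 157.22 °C = 430.37 K.
From η = 1 − T_C/T_H, T_C = T_H·(1 − η) = 430.37 × (1 − 0.338) = 285 K.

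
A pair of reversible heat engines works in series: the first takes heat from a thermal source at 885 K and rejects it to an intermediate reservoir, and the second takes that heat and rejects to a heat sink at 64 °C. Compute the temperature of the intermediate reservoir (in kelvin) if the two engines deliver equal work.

T_m ≈ 611 K

T_C = 64 °C → 64 + 273.15 = 337.15 K.
For reversible stages Q_m = Q_H·(T_m/T_H). Setting W₁ = Q_H(1 − T_m/T_H) equal to W₂ = Q_m(1 − T_C/T_m) = Q_H·(T_m − T_C)/T_H gives T_H − T_m = T_m − T_C, so T_m = (T_H + T_C)/2 = (885.00 + 337.15)/2 = 611 K.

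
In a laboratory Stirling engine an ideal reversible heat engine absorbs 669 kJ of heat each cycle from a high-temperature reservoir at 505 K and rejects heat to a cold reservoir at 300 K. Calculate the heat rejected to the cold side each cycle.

Q_C ≈ 397 kJ

For a reversible engine, η = 1 − T_C/T_H = 1 − 300.00/505.00 = 0.4059.
For a reversible cycle Q_C/Q_H = T_C/T_H, so Q_C = 669 × 300.00/505.00 = 397 kJ.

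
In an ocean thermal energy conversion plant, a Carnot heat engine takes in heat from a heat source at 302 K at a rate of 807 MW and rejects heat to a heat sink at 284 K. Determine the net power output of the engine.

The Carnot efficiency is η = 1 − T_C/T_H = 1 − 284.00/302.00 = 0.0596.
W = η·Q_H = 0.0596 × 807 = 48.1 MW.

Ẇ ≈ 48.1 MW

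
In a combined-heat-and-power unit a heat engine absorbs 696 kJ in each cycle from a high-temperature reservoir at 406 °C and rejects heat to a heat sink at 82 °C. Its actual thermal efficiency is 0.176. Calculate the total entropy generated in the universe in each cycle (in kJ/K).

T_H = 406 °C → 406 + 273.15 = 679.15 K.
T_C = 82 °C → 82 + 273.15 = 355.15 K.
W = η·Q_H = 0.176 × 696 = 122.5 kJ, so Q_C = Q_H − W = 573.5 kJ.
Entropy balance on the reservoirs: −Q_H/T_H = -1.025 kJ/K, +Q_C/T_C = 1.615 kJ/K.
ΔS_univ = −Q_H/T_H + Q_C/T_C = 0.5900 kJ/K (> 0, since η = 0.176 < η_Carnot = 0.477).

ΔS_univ ≈ 0.5900 kJ/K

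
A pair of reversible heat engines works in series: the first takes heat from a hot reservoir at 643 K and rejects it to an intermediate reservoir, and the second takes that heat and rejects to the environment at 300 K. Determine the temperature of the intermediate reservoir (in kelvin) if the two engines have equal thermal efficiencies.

T_m ≈ 439 K

Equal efficiencies require 1 − T_m/T_H = 1 − T_C/T_m, i.e. T_m/T_H = T_C/T_m, so T_m = √(T_H·T_C) = √(643.00 × 300.00) = 439 K.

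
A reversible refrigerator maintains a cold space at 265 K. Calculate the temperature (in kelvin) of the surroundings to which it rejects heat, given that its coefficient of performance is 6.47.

COP_R = T_C/(T_H − T_C) ⇒ T_H = T_C·(1 + 1/COP_R) = 265.00 × (1 + 1/6.47) = 306 K.

T_H ≈ 306 K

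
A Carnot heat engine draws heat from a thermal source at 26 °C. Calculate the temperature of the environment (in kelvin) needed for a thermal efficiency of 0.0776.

T_C ≈ 275.9 K

T_H = 26 °C → 26 + 273.15 = 299.15 K.
From η = 1 − T_C/T_H, T_C = T_H·(1 − η) = 299.15 × (1 − 0.0776) = 275.9 K.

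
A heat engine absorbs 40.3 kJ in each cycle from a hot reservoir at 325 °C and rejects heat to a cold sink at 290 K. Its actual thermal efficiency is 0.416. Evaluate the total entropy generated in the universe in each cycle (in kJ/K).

T_H = 325 °C → 325 + 273.15 = 598.15 K.
W = η·Q_H = 0.416 × 40.3 = 16.76 kJ, so Q_C = Q_H − W = 23.54 kJ.
The hot reservoir loses entropy Q_H/T_H = 40.3/598.15 = 0.06737 kJ/K; the cold reservoir gains Q_C/T_C = 23.54/290.00 = 0.08116 kJ/K.
ΔS_univ = −Q_H/T_H + Q_C/T_C = 0.0138 kJ/K (> 0, since η = 0.416 < η_Carnot = 0.515).

ΔS_univ ≈ 0.0138 kJ/K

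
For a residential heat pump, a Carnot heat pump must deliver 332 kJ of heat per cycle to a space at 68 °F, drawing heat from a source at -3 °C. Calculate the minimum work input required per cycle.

W_in ≈ 26.0 kJ

T_H = 68 °F → (68 − 32) × 5/9 = 20.00 °C = 293.15 K.
T_C = -3 °C → -3 + 273.15 = 270.15 K.
For a reversible heat pump, COP_HP = T_H/(T_H − T_C) = 293.15/23.00 = 12.7457.
W = Q_H/COP_HP = 332/12.7457 = 26.0 kJ.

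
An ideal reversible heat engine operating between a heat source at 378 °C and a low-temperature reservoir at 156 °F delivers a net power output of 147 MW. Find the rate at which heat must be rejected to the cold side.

T_H = 378 °C → 378 + 273.15 = 651.15 K.
T_C = 156 °F → (156 − 32) × 5/9 = 68.89 °C = 342.04 K.
Since the cycle is reversible, η = 1 − T_C/T_H = 1 − 342.04/651.15 = 0.4747.
Since Q_C/Q_H = T_C/T_H and Q_H = W/η, Q_C = W·T_C/(T_H − T_C) = 147 × 342.04/309.11 = 163 MW.

Q̇_C ≈ 163 MW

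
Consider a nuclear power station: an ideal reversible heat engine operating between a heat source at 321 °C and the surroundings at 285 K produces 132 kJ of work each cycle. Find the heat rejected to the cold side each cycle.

Q_C ≈ 122 kJ

T_H = 321 °C → 321 + 273.15 = 594.15 K.
Carnot efficiency: η = 1 − T_C/T_H = 1 − 285.00/594.15 = 0.5203.
Since Q_C/Q_H = T_C/T_H and Q_H = W/η, Q_C = W·T_C/(T_H − T_C) = 132 × 285.00/309.15 = 122 kJ.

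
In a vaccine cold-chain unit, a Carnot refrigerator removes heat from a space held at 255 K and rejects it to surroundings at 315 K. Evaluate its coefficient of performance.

The reversible coefficient of performance is COP_R = T_C/(T_H − T_C) = 255.00/(315.00 − 255.00) = 4.25.

COP_R ≈ 4.25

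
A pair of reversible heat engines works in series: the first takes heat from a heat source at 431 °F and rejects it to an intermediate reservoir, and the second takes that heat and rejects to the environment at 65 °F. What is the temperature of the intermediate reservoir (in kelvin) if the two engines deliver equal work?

T_m ≈ 393 K

T_H = 431 °F → (431 − 32) × 5/9 = 221.67 °C = 494.82 K.
T_C = 65 °F → (65 − 32) × 5/9 = 18.33 °C = 291.48 K.
For reversible stages Q_m = Q_H·(T_m/T_H). Setting W₁ = Q_H(1 − T_m/T_H) equal to W₂ = Q_m(1 − T_C/T_m) = Q_H·(T_m − T_C)/T_H gives T_H − T_m = T_m − T_C, so T_m = (T_H + T_C)/2 = (494.82 + 291.48)/2 = 393 K.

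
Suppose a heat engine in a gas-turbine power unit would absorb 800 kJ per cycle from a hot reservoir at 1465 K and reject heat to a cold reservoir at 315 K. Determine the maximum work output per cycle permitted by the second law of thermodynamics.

W_max ≈ 628 kJ

The second-law ceiling is the Carnot efficiency, η_max = 1 − T_C/T_H = 1 − 315.00/1465.00 = 0.7850.
W_max = η_max · Q_H = 0.7850 × 800 = 628 kJ.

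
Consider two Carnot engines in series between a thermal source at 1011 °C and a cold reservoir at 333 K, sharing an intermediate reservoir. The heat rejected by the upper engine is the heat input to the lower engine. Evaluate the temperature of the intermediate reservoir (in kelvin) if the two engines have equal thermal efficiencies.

T_H = 1011 °C → 1011 + 273.15 = 1284.15 K.
Equal efficiencies require 1 − T_m/T_H = 1 − T_C/T_m, i.e. T_m/T_H = T_C/T_m, so T_m = √(T_H·T_C) = √(1284.15 × 333.00) = 654 K.

T_m ≈ 654 K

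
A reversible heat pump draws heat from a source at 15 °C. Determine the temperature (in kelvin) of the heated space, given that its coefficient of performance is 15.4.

T_H ≈ 308 K

T_C = 15 °C → 15 + 273.15 = 288.15 K.
COP_HP = T_H/(T_H − T_C) ⇒ T_H = T_C·COP_HP/(COP_HP − 1) = 288.15 × 15.4/(15.4 − 1) = 308 K.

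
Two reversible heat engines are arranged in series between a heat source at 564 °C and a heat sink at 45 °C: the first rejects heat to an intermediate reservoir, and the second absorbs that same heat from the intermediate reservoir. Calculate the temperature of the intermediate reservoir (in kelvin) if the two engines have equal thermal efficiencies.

T_H = 564 °C → 564 + 273.15 = 837.15 K.
T_C = 45 °C → 45 + 273.15 = 318.15 K.
Equal efficiencies require 1 − T_m/T_H = 1 − T_C/T_m, i.e. T_m/T_H = T_C/T_m, so T_m = √(T_H·T_C) = √(837.15 × 318.15) = 516 K.

T_m ≈ 516 K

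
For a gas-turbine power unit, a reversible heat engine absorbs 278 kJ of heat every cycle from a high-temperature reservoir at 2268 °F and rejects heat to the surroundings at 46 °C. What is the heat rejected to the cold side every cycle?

T_H = 2268 °F → (2268 − 32) × 5/9 = 1242.22 °C = 1515.37 K.
T_C = 46 °C → 46 + 273.15 = 319.15 K.
η_rev = 1 − T_C/T_H = 1 − 319.15/1515.37 = 0.7894.
For a reversible cycle Q_C/Q_H = T_C/T_H, so Q_C = 278 × 319.15/1515.37 = 58.5 kJ.

Q_C ≈ 58.5 kJ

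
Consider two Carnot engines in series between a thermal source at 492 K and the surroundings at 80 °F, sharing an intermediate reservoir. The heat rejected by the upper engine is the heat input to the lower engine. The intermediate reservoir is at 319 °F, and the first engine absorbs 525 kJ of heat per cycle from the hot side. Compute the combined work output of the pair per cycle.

T_C = 80 °F → (80 − 32) × 5/9 = 26.67 °C = 299.82 K.
Two reversible stages in series are equivalent to a single Carnot engine between T_H and T_C, so η_total = 1 − T_C/T_H = 1 − 299.82/492.00 = 0.3906.
W_total = η_total · Q_H = 0.3906 × 525 = 205 kJ.

W_total ≈ 205 kJ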